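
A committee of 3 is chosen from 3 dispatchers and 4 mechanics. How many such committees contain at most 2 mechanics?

Split by how many mechanics are chosen (0 through 2).
Sum: C(4,0)·C(3,3) + C(4,1)·C(3,2) + C(4,2)·C(3,1) = 1 + 12 + 18 = 31.

31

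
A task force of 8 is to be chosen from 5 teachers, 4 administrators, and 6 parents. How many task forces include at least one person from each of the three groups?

Unrestricted: C(15,8) = 6435 ways to pick any 8 of the 15.
Subtract selections that omit an entire group: no teachers → C(10,8) = 45; no administrators → C(11,8) = 165; no parents → C(9,8) = 9.
Add back selections omitting two groups (i.e. drawn from a single group): C(5,8) + C(4,8) + C(6,8) = 0.
By inclusion–exclusion: 6435 − 219 + 0 = 6216.

6216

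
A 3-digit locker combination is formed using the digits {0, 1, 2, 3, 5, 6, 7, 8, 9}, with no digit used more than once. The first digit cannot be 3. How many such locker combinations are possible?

The first digit has 9−1 = 8 choices (anything except 3).
The remaining 2 digits are filled from the other 8 symbols without repetition: 8 × 7 = 56.
Total: 8 × 56 = 448.

448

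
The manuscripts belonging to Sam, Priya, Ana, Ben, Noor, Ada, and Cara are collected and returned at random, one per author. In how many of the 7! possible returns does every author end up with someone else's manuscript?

1854

This is the derangement count D_7: permutations of 7 items with no fixed point.
By inclusion–exclusion this is Σ_{j=0}^{7} (−1)^j C(7,j)·(7−j)!.
Computing: 5040 − 5040 + 2520 − 840 + 210 − 42 + 7 − 1 = 1854.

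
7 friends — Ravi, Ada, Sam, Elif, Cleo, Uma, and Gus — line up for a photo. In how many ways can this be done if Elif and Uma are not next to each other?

There are 7! = 5040 arrangements in all. If Elif and Uma are adjacent, merging them into one block gives 2·(6)! = 1440 arrangements.
Complementary counting: 5040 − 1440 = 3600.

3600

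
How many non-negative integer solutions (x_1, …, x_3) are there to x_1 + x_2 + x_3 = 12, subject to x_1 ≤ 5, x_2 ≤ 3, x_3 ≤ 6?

6

By stars and bars, unrestricted non-negative solutions to x_1+…+x_3 = 12 number C(12+2,2) = 91.
Subtract solutions that violate a single cap (substitute x_i' = x_i − (cap_i+1)): x_1 ≥ 6 gives C(8,2) = 28; x_2 ≥ 4 gives C(10,2) = 45; x_3 ≥ 7 gives C(7,2) = 21. Together 94.
Add back pairs where two caps are both exceeded: 6 + 0 + 3 = 9.
By inclusion–exclusion the count is 91 − 94 + 9 = 6.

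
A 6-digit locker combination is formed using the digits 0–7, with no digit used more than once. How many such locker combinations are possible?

20160

With no repetition, fill the 6 digits in order: 8 choices, then 7, down to 3.
That product is 8 × 7 × 6 × 5 × 4 × 3 = 20160.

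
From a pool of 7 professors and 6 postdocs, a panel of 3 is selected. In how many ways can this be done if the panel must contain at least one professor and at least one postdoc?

231

With no constraint there are C(13,3) = 286 possible selections.
Subtract selections that omit an entire group: no professors → C(6,3) = 20; no postdocs → C(7,3) = 35.
Both groups omitted at once is impossible, so 286 − 55 = 231.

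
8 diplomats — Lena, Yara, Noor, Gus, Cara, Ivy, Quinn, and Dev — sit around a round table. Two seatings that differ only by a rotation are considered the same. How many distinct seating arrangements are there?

5040

Fix one person's seat to break rotational symmetry; the remaining 7 people can be arranged in (7)! = 5040 ways.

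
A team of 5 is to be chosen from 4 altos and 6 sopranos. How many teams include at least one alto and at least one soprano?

246

Unrestricted: C(10,5) = 252 ways to pick any 5 of the 10.
Selections missing a whole group: no altos → C(6,5) = 6; no sopranos → C(4,5) = 0.
Both groups omitted at once is impossible, so 252 − 6 = 246.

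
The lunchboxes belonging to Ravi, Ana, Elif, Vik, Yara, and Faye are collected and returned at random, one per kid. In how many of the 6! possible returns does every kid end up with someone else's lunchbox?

This is the derangement count D_6: permutations of 6 items with no fixed point.
By inclusion–exclusion this is Σ_{j=0}^{6} (−1)^j C(6,j)·(6−j)!.
Computing: 720 − 720 + 360 − 120 + 30 − 6 + 1 = 265.

265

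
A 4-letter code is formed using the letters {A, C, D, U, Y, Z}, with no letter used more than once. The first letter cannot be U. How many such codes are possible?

The first letter has 6−1 = 5 choices (anything except U).
The remaining 3 letters are filled from the other 5 symbols without repetition: 5 × 4 × 3 = 60.
Total: 5 × 60 = 300.

300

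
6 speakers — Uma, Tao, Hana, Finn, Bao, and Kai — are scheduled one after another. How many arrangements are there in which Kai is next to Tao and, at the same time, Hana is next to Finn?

Treat {Kai,Tao} as one block (2 orders) and {Hana,Finn} as another (2 orders).
That leaves 4 units to arrange: 2 × 2 × 4! = 4 × 24 = 96.

96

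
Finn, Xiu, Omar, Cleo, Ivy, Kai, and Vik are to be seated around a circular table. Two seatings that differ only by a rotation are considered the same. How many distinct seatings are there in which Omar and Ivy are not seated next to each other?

480

Without the restriction there are (6)! = 720 seatings.
Those with Omar next to Ivy: fuse the pair into one unit and seat 6 units around a circle — 2·(5)! = 240.
Subtracting, 720 − 240 = 480.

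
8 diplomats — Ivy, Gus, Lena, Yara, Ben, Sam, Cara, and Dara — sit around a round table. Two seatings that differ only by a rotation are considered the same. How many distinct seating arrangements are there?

5040

Seat Ivy anywhere (absorbing the rotational symmetry), then permute the other 7: (7)! = 5040.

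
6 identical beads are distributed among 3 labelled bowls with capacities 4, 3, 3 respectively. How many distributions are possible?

13

Ignoring the caps, the number of non-negative solutions to x_1+…+x_3 = 6 is C(8,2) = 28.
Subtract solutions that violate a single cap (substitute x_i' = x_i − (cap_i+1)): x_1 ≥ 5 gives C(3,2) = 3; x_2 ≥ 4 gives C(4,2) = 6; x_3 ≥ 4 gives C(4,2) = 6. Together 15.
No two caps can be exceeded simultaneously, so the pair terms are all 0.
By inclusion–exclusion the count is 28 − 15 + 0 = 13.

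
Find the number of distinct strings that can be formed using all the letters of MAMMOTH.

The 7 letters of MAMMOTH have repeats: M appearing 3 times.
The number of distinct arrangements is 7!/(3!) = 5040/6 = 840.

840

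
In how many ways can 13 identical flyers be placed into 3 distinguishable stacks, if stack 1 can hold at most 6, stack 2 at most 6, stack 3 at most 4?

Without the upper bounds there are C(15,2) = 105 ways to split 13 among 3 stacks.
Subtract solutions that violate a single cap (substitute x_i' = x_i − (cap_i+1)): x_1 ≥ 7 gives C(8,2) = 28; x_2 ≥ 7 gives C(8,2) = 28; x_3 ≥ 5 gives C(10,2) = 45. Together 101.
Add back pairs where two caps are both exceeded: 0 + 3 + 3 = 6.
By inclusion–exclusion the count is 105 − 101 + 6 = 10.

10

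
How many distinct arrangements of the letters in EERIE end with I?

Fix I in the last position and arrange the remaining 4 letters.
Those 4 letters have E appearing 3 times, giving (4)!/(3!) = 4.

4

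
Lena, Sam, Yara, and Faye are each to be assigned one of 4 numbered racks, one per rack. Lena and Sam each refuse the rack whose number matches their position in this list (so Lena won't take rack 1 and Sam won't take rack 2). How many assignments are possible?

Let Aᵢ (for i ∈ {1, 2}) be the placements that put person i in their forbidden rack. Any j of these fix j positions, leaving (4−j)! ways to fill the rest, and there are C(2,j) ways to pick which j.
By inclusion–exclusion, the number of valid placements is Σ_{j=0}^{2} (−1)^j C(2,j)·(4−j)!.
Computing: 24 − 12 + 2 = 14.

14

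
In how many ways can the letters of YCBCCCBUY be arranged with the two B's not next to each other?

Total arrangements of YCBCCCBUY: 9!/(4!·2!·2!) = 3780.
Arrangements with the B's together: treat BB as one letter, giving (8)!/(4!·2!) = 840.
Hence 3780 − 840 = 2940.

2940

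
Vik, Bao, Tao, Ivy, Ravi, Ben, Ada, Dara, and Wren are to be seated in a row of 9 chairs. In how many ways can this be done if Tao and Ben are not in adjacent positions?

Of the 9! = 362880 arrangements, those with Tao and Ben adjacent number 2 × 8! = 80640 (treat the pair as a block with 2 internal orders).
So 362880 − 80640 = 282240 arrangements keep them apart.

282240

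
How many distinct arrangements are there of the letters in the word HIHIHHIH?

56

Letter multiplicities in HIHIHHIH: H×5, I×3.
So there are 8! / (5!·3!) = 56 distinguishable arrangements.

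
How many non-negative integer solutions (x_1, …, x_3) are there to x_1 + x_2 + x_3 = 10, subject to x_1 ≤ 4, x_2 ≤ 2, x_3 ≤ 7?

Ignoring the caps, the number of non-negative solutions to x_1+…+x_3 = 10 is C(12,2) = 66.
Subtract solutions that violate a single cap (substitute x_i' = x_i − (cap_i+1)): x_1 ≥ 5 gives C(7,2) = 21; x_2 ≥ 3 gives C(9,2) = 36; x_3 ≥ 8 gives C(4,2) = 6. Together 63.
Add back pairs where two caps are both exceeded: 6 + 0 + 0 = 6.
By inclusion–exclusion the count is 66 − 63 + 6 = 9.

9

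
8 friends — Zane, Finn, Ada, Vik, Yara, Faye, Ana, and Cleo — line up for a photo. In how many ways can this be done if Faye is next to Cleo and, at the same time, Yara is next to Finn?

Treat {Faye,Cleo} as one block (2 orders) and {Yara,Finn} as another (2 orders).
That leaves 6 units to arrange: 2 × 2 × 6! = 4 × 720 = 2880.

2880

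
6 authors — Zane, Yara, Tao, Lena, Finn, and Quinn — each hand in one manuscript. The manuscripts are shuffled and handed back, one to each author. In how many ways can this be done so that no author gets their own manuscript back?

Let Aᵢ be the assignments in which author i gets their own manuscript. We want the size of the complement of A₁∪…∪A_6.
By inclusion–exclusion this is Σ_{j=0}^{6} (−1)^j C(6,j)·(6−j)!.
Computing: 720 − 720 + 360 − 120 + 30 − 6 + 1 = 265.

265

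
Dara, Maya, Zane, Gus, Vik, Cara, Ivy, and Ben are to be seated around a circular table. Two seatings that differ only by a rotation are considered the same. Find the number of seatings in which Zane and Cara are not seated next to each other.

All circular seatings of 8 people number (7)! = 5040.
Those with Zane next to Cara: fuse the pair into one unit and seat 7 units around a circle — 2·(6)! = 1440.
Subtracting, 5040 − 1440 = 3600.

3600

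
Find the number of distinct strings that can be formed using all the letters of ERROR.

20

ERROR has 5 letters with R appearing 3 times.
So there are 5! / (3!) = 20 distinguishable arrangements.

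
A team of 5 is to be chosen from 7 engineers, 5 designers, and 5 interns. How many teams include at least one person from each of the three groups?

4375

Total 5-person selections from all 17: C(17,5) = 6188.
Subtract selections that omit an entire group: no engineers → C(10,5) = 252; no designers → C(12,5) = 792; no interns → C(12,5) = 792.
Add back selections omitting two groups (i.e. drawn from a single group): C(7,5) + C(5,5) + C(5,5) = 23.
By inclusion–exclusion: 6188 − 1836 + 23 = 4375.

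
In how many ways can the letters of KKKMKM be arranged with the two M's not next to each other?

There are 6!/(4!·2!) = 15 arrangements of KKKMKM in total.
Arrangements with the M's together: treat MM as one letter, giving (5)!/(4!) = 5.
Hence 15 − 5 = 10.

10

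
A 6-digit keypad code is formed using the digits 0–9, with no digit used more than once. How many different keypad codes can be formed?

151200

With no repetition, fill the 6 digits in order: 10 choices, then 9, down to 5.
That product is 10 × 9 × 8 × 7 × 6 × 5 = 151200.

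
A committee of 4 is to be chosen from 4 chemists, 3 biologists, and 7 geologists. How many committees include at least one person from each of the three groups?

With no constraint there are C(14,4) = 1001 possible selections.
Selections missing a whole group: no chemists → C(10,4) = 210; no biologists → C(11,4) = 330; no geologists → C(7,4) = 35.
Add back selections omitting two groups (i.e. drawn from a single group): C(4,4) + C(3,4) + C(7,4) = 36.
By inclusion–exclusion: 1001 − 575 + 36 = 462.

462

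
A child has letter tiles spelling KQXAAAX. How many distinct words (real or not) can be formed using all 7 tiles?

420

Letter multiplicities in KQXAAAX: A×3, K×1, Q×1, X×2.
The number of distinct arrangements is 7!/(3!·2!) = 5040/12 = 420.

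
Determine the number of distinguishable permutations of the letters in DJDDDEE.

105

DJDDDEE has 7 letters with D appearing 4 times and E appearing twice.
Dividing 7! = 5040 by 4!·2! = 48 for the repeated letters gives 105.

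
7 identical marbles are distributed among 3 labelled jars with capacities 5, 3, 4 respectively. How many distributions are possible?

By stars and bars, unrestricted non-negative solutions to x_1+…+x_3 = 7 number C(7+2,2) = 36.
Subtract solutions that violate a single cap (substitute x_i' = x_i − (cap_i+1)): x_1 ≥ 6 gives C(3,2) = 3; x_2 ≥ 4 gives C(5,2) = 10; x_3 ≥ 5 gives C(4,2) = 6. Together 19.
No two caps can be exceeded simultaneously, so the pair terms are all 0.
By inclusion–exclusion the count is 36 − 19 + 0 = 17.

17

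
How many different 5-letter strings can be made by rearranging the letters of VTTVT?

VTTVT has 5 letters with T appearing 3 times and V appearing twice.
Dividing 5! = 120 by 3!·2! = 12 for the repeated letters gives 10.

10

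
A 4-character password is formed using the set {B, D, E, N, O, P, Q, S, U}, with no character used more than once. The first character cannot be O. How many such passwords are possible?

2688

The first character has 9−1 = 8 choices (anything except O).
The remaining 3 characters are filled from the other 8 symbols without repetition: 8 × 7 × 6 = 336.
Total: 8 × 336 = 2688.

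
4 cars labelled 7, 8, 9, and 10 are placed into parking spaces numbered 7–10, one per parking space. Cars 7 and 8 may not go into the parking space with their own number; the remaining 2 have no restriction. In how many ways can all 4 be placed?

14

Let Aᵢ (for i ∈ {7, 8}) be the placements that put car i in its forbidden parking space. Any j of these fix j positions, leaving (4−j)! ways to fill the rest, and there are C(2,j) ways to pick which j.
By inclusion–exclusion, the number of valid placements is Σ_{j=0}^{2} (−1)^j C(2,j)·(4−j)!.
Computing: 24 − 12 + 2 = 14.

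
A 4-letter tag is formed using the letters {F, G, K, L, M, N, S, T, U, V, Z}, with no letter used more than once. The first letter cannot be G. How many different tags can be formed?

7200

The first letter has 11−1 = 10 choices (anything except G).
The remaining 3 letters are filled from the other 10 symbols without repetition: 10 × 9 × 8 = 720.
Total: 10 × 720 = 7200.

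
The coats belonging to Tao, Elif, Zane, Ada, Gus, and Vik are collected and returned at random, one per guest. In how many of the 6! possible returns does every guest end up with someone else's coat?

This is the derangement count D_6: permutations of 6 items with no fixed point.
By inclusion–exclusion this is Σ_{j=0}^{6} (−1)^j C(6,j)·(6−j)!.
Computing: 720 − 720 + 360 − 120 + 30 − 6 + 1 = 265.

265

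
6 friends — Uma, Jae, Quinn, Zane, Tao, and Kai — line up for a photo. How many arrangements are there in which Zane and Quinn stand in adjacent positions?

Treat {Zane, Quinn} as a single unit. There are 5 units to order, and the pair itself can be ordered 2 ways.
That gives 2 × 5! = 2 × 120 = 240.

240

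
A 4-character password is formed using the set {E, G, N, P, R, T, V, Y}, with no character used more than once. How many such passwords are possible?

This is a permutation of 4 out of 8: P(8,4) = 8!/4!.
That product is 8 × 7 × 6 × 5 = 1680.

1680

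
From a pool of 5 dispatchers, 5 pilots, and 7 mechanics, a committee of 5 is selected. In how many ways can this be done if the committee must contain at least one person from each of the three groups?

Unrestricted: C(17,5) = 6188 ways to pick any 5 of the 17.
Selections missing a whole group: no dispatchers → C(12,5) = 792; no pilots → C(12,5) = 792; no mechanics → C(10,5) = 252.
Add back selections omitting two groups (i.e. drawn from a single group): C(5,5) + C(5,5) + C(7,5) = 23.
By inclusion–exclusion: 6188 − 1836 + 23 = 4375.

4375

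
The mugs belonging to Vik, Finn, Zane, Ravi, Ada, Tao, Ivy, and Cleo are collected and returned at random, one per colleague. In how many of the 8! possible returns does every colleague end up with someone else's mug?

14833

This is the derangement count D_8: permutations of 8 items with no fixed point.
By inclusion–exclusion this is Σ_{j=0}^{8} (−1)^j C(8,j)·(8−j)!.
Computing: 40320 − 40320 + 20160 − 6720 + 1680 − 336 + 56 − 8 + 1 = 14833.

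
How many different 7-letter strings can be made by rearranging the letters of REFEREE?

REFEREE has 7 letters with E appearing 4 times and R appearing twice.
So there are 7! / (4!·2!) = 105 distinguishable arrangements.

105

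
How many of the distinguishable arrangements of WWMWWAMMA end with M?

420

Fix M in the last position and arrange the remaining 8 letters.
Those 8 letters have A appearing twice, M appearing twice, and W appearing 4 times, giving (8)!/(4!·2!·2!) = 420.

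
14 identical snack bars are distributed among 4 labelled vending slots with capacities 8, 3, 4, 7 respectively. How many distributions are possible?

109

Ignoring the caps, the number of non-negative solutions to x_1+…+x_4 = 14 is C(17,3) = 680.
Subtract solutions that violate a single cap (substitute x_i' = x_i − (cap_i+1)): x_1 ≥ 9 gives C(8,3) = 56; x_2 ≥ 4 gives C(13,3) = 286; x_3 ≥ 5 gives C(12,3) = 220; x_4 ≥ 8 gives C(9,3) = 84. Together 646.
Add back pairs where two caps are both exceeded: 4 + 1 + 0 + 56 + 10 + 4 = 75.
By inclusion–exclusion the count is 680 − 646 + 75 = 109.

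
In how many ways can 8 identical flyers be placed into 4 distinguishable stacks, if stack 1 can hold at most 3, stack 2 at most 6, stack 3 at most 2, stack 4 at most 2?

32

Without the upper bounds there are C(11,3) = 165 ways to split 8 among 4 stacks.
Subtract solutions that violate a single cap (substitute x_i' = x_i − (cap_i+1)): x_1 ≥ 4 gives C(7,3) = 35; x_2 ≥ 7 gives C(4,3) = 4; x_3 ≥ 3 gives C(8,3) = 56; x_4 ≥ 3 gives C(8,3) = 56. Together 151.
Add back pairs where two caps are both exceeded: 0 + 4 + 4 + 0 + 0 + 10 = 18.
By inclusion–exclusion the count is 165 − 151 + 18 = 32.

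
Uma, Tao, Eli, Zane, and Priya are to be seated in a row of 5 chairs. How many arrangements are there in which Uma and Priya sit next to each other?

Glue Uma and Priya into one block (2 internal orders), leaving 4 units to arrange in a row.
That gives 2 × 4! = 2 × 24 = 48.

48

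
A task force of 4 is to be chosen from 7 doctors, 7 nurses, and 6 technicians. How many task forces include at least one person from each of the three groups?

With no constraint there are C(20,4) = 4845 possible selections.
Selections missing a whole group: no doctors → C(13,4) = 715; no nurses → C(13,4) = 715; no technicians → C(14,4) = 1001.
Add back selections omitting two groups (i.e. drawn from a single group): C(7,4) + C(7,4) + C(6,4) = 85.
By inclusion–exclusion: 4845 − 2431 + 85 = 2499.

2499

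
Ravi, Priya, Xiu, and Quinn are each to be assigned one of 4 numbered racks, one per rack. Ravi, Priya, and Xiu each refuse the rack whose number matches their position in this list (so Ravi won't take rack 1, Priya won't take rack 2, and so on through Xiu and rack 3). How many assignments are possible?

11

Let Aᵢ (for i ∈ {1, 2, 3}) be the placements that put person i in their forbidden rack. Any j of these fix j positions, leaving (4−j)! ways to fill the rest, and there are C(3,j) ways to pick which j.
By inclusion–exclusion, the number of valid placements is Σ_{j=0}^{3} (−1)^j C(3,j)·(4−j)!.
Computing: 24 − 18 + 6 − 1 = 11.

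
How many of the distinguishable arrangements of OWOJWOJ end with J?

With the last slot taken by J, it remains to arrange the other 6 letters (OWOWOJ).
Those 6 letters have O appearing 3 times and W appearing twice, giving (6)!/(3!·2!) = 60.

60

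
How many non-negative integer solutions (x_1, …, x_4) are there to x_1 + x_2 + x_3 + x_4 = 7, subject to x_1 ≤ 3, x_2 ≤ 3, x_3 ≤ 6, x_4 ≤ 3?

59

By stars and bars, unrestricted non-negative solutions to x_1+…+x_4 = 7 number C(7+3,3) = 120.
Subtract solutions that violate a single cap (substitute x_i' = x_i − (cap_i+1)): x_1 ≥ 4 gives C(6,3) = 20; x_2 ≥ 4 gives C(6,3) = 20; x_3 ≥ 7 gives C(3,3) = 1; x_4 ≥ 4 gives C(6,3) = 20. Together 61.
No two caps can be exceeded simultaneously, so the pair terms are all 0.
By inclusion–exclusion the count is 120 − 61 + 0 = 59.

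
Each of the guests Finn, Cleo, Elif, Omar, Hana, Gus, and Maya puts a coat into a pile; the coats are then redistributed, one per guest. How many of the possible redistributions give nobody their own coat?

Count assignments avoiding every fixed point. For any j of the 7 guests fixed to their own coat, the other 7−j can be arranged in (7−j)! ways.
By inclusion–exclusion this is Σ_{j=0}^{7} (−1)^j C(7,j)·(7−j)!.
Computing: 5040 − 5040 + 2520 − 840 + 210 − 42 + 7 − 1 = 1854.

1854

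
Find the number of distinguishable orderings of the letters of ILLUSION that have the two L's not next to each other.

Total arrangements of ILLUSION: 8!/(2!·2!) = 10080.
Arrangements with the L's together: treat LL as one letter, giving (7)!/(2!) = 2520.
Hence 10080 − 2520 = 7560.

7560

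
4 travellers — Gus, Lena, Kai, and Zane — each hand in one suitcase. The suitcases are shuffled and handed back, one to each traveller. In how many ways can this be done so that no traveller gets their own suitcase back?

This is the derangement count D_4: permutations of 4 items with no fixed point.
By inclusion–exclusion this is Σ_{j=0}^{4} (−1)^j C(4,j)·(4−j)!.
Computing: 24 − 24 + 12 − 4 + 1 = 9.

9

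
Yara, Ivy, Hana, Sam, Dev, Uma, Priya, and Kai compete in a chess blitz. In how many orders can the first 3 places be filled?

336

This is an ordered selection of 3 from 8: P(8,3).
That gives 8 × 7 × 6 = 336.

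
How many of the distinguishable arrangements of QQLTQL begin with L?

With the first slot taken by L, it remains to arrange the other 5 letters (QQTQL).
Those 5 letters have Q appearing 3 times, giving (5)!/(3!) = 20.

20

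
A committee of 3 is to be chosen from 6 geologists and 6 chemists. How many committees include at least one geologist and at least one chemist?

With no constraint there are C(12,3) = 220 possible selections.
Subtract selections that omit an entire group: no geologists → C(6,3) = 20; no chemists → C(6,3) = 20.
Both groups omitted at once is impossible, so 220 − 40 = 180.

180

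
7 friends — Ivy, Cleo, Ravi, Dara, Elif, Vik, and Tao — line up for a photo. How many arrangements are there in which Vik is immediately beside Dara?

Place the 5 others and the Vik-Dara pair as 6 objects in a line; the pair has 2 internal arrangements.
So the count is 2·(6)! = 1440.

1440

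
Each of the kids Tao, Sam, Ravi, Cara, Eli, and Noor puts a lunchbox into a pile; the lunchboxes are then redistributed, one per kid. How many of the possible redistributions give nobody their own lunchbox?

Count assignments avoiding every fixed point. For any j of the 6 kids fixed to their own lunchbox, the other 6−j can be arranged in (6−j)! ways.
By inclusion–exclusion this is Σ_{j=0}^{6} (−1)^j C(6,j)·(6−j)!.
Computing: 720 − 720 + 360 − 120 + 30 − 6 + 1 = 265.

265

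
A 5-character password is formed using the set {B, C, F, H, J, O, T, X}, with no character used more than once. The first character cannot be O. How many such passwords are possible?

5880

The first character has 8−1 = 7 choices (anything except O).
The remaining 4 characters are filled from the other 7 symbols without repetition: 7 × 6 × 5 × 4 = 840.
Total: 7 × 840 = 5880.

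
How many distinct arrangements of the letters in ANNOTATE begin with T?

With the first slot taken by T, it remains to arrange the other 7 letters (ANNOATE).
Those 7 letters have A appearing twice and N appearing twice, giving (7)!/(2!·2!) = 1260.

1260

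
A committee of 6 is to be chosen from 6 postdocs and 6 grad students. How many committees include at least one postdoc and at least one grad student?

922

Unrestricted: C(12,6) = 924 ways to pick any 6 of the 12.
Subtract selections that omit an entire group: no postdocs → C(6,6) = 1; no grad students → C(6,6) = 1.
Both groups omitted at once is impossible, so 924 − 2 = 922.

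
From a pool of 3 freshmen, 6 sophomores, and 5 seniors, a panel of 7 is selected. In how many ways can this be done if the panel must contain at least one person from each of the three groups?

3058

With no constraint there are C(14,7) = 3432 possible selections.
Subtract selections that omit an entire group: no freshmen → C(11,7) = 330; no sophomores → C(8,7) = 8; no seniors → C(9,7) = 36.
Add back selections omitting two groups (i.e. drawn from a single group): C(3,7) + C(6,7) + C(5,7) = 0.
By inclusion–exclusion: 3432 − 374 + 0 = 3058.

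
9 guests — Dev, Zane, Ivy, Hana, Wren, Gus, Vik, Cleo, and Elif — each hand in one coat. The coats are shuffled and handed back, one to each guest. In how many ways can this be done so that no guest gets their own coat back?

133496

Let Aᵢ be the assignments in which guest i gets their own coat. We want the size of the complement of A₁∪…∪A_9.
By inclusion–exclusion this is Σ_{j=0}^{9} (−1)^j C(9,j)·(9−j)!.
Computing: 362880 − 362880 + 181440 − 60480 + 15120 − 3024 + 504 − 72 + 9 − 1 = 133496.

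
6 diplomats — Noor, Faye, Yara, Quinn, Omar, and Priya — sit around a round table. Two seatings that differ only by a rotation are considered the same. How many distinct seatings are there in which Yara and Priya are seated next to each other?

48

Glue Yara and Priya into a block (2 internal orders). Seating 5 units around a circle gives (4)! arrangements.
So 2 × (4)! = 2 × 24 = 48.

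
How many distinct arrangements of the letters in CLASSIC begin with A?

180

With the first slot taken by A, it remains to arrange the other 6 letters (CLSSIC).
Those 6 letters have C appearing twice and S appearing twice, giving (6)!/(2!·2!) = 180.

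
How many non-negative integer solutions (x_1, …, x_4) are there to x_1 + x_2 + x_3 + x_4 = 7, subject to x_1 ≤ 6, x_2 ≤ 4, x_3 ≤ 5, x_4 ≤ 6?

104

Ignoring the caps, the number of non-negative solutions to x_1+…+x_4 = 7 is C(10,3) = 120.
Subtract solutions that violate a single cap (substitute x_i' = x_i − (cap_i+1)): x_1 ≥ 7 gives C(3,3) = 1; x_2 ≥ 5 gives C(5,3) = 10; x_3 ≥ 6 gives C(4,3) = 4; x_4 ≥ 7 gives C(3,3) = 1. Together 16.
No two caps can be exceeded simultaneously, so the pair terms are all 0.
By inclusion–exclusion the count is 120 − 16 + 0 = 104.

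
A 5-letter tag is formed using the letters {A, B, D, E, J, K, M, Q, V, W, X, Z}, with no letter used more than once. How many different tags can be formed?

Choose and order 5 of the 12 symbols: the first letter has 12 options, the next 11, and so on down to 8.
12 × 11 × 10 × 9 × 8 = 95040.

95040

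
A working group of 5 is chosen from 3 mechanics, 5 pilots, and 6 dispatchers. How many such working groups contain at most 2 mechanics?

Split by how many mechanics are chosen (0 through 2).
Sum: C(3,0)·C(11,5) + C(3,1)·C(11,4) + C(3,2)·C(11,3) = 462 + 990 + 495 = 1947.

1947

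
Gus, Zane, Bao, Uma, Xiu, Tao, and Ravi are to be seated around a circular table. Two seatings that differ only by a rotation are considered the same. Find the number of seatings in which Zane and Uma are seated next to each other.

Treat {Zane, Uma} as one unit (2 internal orders) and seat the resulting 6 units around the table: (5)! circular arrangements.
So 2 × (5)! = 2 × 120 = 240.

240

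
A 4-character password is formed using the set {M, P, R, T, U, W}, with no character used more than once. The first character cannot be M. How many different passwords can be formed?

The first character has 6−1 = 5 choices (anything except M).
The remaining 3 characters are filled from the other 5 symbols without repetition: 5 × 4 × 3 = 60.
Total: 5 × 60 = 300.

300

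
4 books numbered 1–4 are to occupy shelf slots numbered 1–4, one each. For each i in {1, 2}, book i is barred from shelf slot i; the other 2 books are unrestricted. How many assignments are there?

Let Aᵢ (for i ∈ {1, 2}) be the placements that put book i in its forbidden shelf slot. Any j of these fix j positions, leaving (4−j)! ways to fill the rest, and there are C(2,j) ways to pick which j.
By inclusion–exclusion, the number of valid placements is Σ_{j=0}^{2} (−1)^j C(2,j)·(4−j)!.
Computing: 24 − 12 + 2 = 14.

14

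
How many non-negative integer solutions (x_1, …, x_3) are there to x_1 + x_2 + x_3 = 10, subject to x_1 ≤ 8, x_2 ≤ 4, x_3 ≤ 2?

Without the upper bounds there are C(12,2) = 66 ways to split 10 among 3 variables.
Subtract solutions that violate a single cap (substitute x_i' = x_i − (cap_i+1)): x_1 ≥ 9 gives C(3,2) = 3; x_2 ≥ 5 gives C(7,2) = 21; x_3 ≥ 3 gives C(9,2) = 36. Together 60.
Add back pairs where two caps are both exceeded: 0 + 0 + 6 = 6.
By inclusion–exclusion the count is 66 − 60 + 6 = 12.

12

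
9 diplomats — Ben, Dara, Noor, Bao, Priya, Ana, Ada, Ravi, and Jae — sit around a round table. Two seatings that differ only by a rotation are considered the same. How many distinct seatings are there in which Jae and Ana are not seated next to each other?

Without the restriction there are (8)! = 40320 seatings.
Seatings with Jae beside Ana: treat them as a block with 2 internal orders, giving 2 × (7)! = 10080.
Subtracting, 40320 − 10080 = 30240.

30240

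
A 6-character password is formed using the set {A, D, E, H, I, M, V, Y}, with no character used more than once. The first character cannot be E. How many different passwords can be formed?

The first character has 8−1 = 7 choices (anything except E).
The remaining 5 characters are filled from the other 7 symbols without repetition: 7 × 6 × 5 × 4 × 3 = 2520.
Total: 7 × 2520 = 17640.

17640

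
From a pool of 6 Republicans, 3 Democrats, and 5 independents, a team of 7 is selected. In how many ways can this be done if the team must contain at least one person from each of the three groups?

Unrestricted: C(14,7) = 3432 ways to pick any 7 of the 14.
Selections missing a whole group: no Republicans → C(8,7) = 8; no Democrats → C(11,7) = 330; no independents → C(9,7) = 36.
Add back selections omitting two groups (i.e. drawn from a single group): C(6,7) + C(3,7) + C(5,7) = 0.
By inclusion–exclusion: 3432 − 374 + 0 = 3058.

3058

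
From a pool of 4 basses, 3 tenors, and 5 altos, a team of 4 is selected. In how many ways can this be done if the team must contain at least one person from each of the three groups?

With no constraint there are C(12,4) = 495 possible selections.
Selections missing a whole group: no basses → C(8,4) = 70; no tenors → C(9,4) = 126; no altos → C(7,4) = 35.
Add back selections omitting two groups (i.e. drawn from a single group): C(4,4) + C(3,4) + C(5,4) = 6.
By inclusion–exclusion: 495 − 231 + 6 = 270.

270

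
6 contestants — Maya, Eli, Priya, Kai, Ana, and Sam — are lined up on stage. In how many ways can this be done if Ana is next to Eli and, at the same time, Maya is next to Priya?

Treat {Ana,Eli} as one block (2 orders) and {Maya,Priya} as another (2 orders).
That leaves 4 units to arrange: 2 × 2 × 4! = 4 × 24 = 96.

96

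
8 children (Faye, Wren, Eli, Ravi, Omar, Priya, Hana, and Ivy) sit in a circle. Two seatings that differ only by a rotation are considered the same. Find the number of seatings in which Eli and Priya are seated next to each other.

Glue Eli and Priya into a block (2 internal orders). Seating 7 units around a circle gives (6)! arrangements.
So 2 × (6)! = 2 × 720 = 1440.

1440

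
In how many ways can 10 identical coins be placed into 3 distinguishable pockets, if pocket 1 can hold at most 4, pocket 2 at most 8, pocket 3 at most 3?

Without the upper bounds there are C(12,2) = 66 ways to split 10 among 3 pockets.
Subtract solutions that violate a single cap (substitute x_i' = x_i − (cap_i+1)): x_1 ≥ 5 gives C(7,2) = 21; x_2 ≥ 9 gives C(3,2) = 3; x_3 ≥ 4 gives C(8,2) = 28. Together 52.
Add back pairs where two caps are both exceeded: 0 + 3 + 0 = 3.
By inclusion–exclusion the count is 66 − 52 + 3 = 17.

17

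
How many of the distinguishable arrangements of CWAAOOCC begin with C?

Fix C in the first position and arrange the remaining 7 letters.
Those 7 letters have A appearing twice, C appearing twice, and O appearing twice, giving (7)!/(2!·2!·2!) = 630.

630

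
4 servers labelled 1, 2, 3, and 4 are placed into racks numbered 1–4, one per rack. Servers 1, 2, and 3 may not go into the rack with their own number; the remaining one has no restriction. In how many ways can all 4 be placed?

11

Let Aᵢ (for i ∈ {1, 2, 3}) be the placements that put server i in its forbidden rack. Any j of these fix j positions, leaving (4−j)! ways to fill the rest, and there are C(3,j) ways to pick which j.
By inclusion–exclusion, the number of valid placements is Σ_{j=0}^{3} (−1)^j C(3,j)·(4−j)!.
Computing: 24 − 18 + 6 − 1 = 11.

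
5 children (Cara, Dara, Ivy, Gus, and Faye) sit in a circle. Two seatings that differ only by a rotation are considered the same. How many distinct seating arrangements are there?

24

Fix one person's seat to break rotational symmetry; the remaining 4 people can be arranged in (4)! = 24 ways.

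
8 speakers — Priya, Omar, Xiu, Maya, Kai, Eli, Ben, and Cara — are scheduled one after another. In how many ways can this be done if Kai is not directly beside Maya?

30240

There are 8! = 40320 arrangements in all. If Kai and Maya are adjacent, merging them into one block gives 2·(7)! = 10080 arrangements.
So 40320 − 10080 = 30240 arrangements keep them apart.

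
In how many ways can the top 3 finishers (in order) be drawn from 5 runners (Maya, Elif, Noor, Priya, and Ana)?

There are 5 choices for 1st place, 4 for 2nd, and 3 for 3rd.
That gives 5 × 4 × 3 = 60.

60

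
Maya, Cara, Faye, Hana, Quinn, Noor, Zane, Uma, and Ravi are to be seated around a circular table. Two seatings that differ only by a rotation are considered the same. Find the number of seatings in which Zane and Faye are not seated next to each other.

All circular seatings of 9 people number (8)! = 40320.
Seatings with Zane beside Faye: treat them as a block with 2 internal orders, giving 2 × (7)! = 10080.
Subtracting, 40320 − 10080 = 30240.

30240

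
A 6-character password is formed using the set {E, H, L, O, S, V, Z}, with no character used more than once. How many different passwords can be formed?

5040

With no repetition, fill the 6 characters in order: 7 choices, then 6, down to 2.
7 × 6 × 5 × 4 × 3 × 2 = 5040.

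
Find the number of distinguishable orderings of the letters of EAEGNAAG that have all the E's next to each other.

420

Treat the 2 copies of E as a single block. The multiset to arrange is then {EE, A, A, A, G, G, N}, 7 items in all.
That gives (7)!/(3!·2!) = 420 arrangements.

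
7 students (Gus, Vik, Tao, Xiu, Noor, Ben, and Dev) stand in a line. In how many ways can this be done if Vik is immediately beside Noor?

Glue Vik and Noor into one block (2 internal orders), leaving 6 units to arrange in a row.
So the count is 2·(6)! = 1440.

1440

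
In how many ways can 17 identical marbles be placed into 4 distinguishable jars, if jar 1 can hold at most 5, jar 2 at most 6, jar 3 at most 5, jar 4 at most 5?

35

Without the upper bounds there are C(20,3) = 1140 ways to split 17 among 4 jars.
Subtract solutions that violate a single cap (substitute x_i' = x_i − (cap_i+1)): x_1 ≥ 6 gives C(14,3) = 364; x_2 ≥ 7 gives C(13,3) = 286; x_3 ≥ 6 gives C(14,3) = 364; x_4 ≥ 6 gives C(14,3) = 364. Together 1378.
Add back pairs where two caps are both exceeded: 35 + 56 + 56 + 35 + 35 + 56 = 273.
By inclusion–exclusion the count is 1140 − 1378 + 273 = 35.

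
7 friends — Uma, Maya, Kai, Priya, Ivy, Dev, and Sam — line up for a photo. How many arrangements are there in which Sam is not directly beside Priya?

3600

Of the 7! = 5040 arrangements, those with Sam and Priya adjacent number 2 × 6! = 1440 (treat the pair as a block with 2 internal orders).
Complementary counting: 5040 − 1440 = 3600.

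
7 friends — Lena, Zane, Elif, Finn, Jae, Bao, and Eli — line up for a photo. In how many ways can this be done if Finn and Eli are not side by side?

Of the 7! = 5040 arrangements, those with Finn and Eli adjacent number 2 × 6! = 1440 (treat the pair as a block with 2 internal orders).
So 5040 − 1440 = 3600 arrangements keep them apart.

3600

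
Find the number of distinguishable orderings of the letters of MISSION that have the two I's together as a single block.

360

Treat the 2 copies of I as a single block. The multiset to arrange is then {II, M, N, O, S, S}, 6 items in all.
That gives (6)!/(2!) = 360 arrangements.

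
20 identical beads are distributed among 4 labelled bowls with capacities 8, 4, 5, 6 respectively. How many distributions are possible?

20

Ignoring the caps, the number of non-negative solutions to x_1+…+x_4 = 20 is C(23,3) = 1771.
Subtract solutions that violate a single cap (substitute x_i' = x_i − (cap_i+1)): x_1 ≥ 9 gives C(14,3) = 364; x_2 ≥ 5 gives C(18,3) = 816; x_3 ≥ 6 gives C(17,3) = 680; x_4 ≥ 7 gives C(16,3) = 560. Together 2420.
Add back pairs where two caps are both exceeded: 84 + 56 + 35 + 220 + 165 + 120 = 680.
Subtract triples: 1 + 0 + 0 + 10 = 11.
By inclusion–exclusion the count is 1771 − 2420 + 680 − 11 = 20.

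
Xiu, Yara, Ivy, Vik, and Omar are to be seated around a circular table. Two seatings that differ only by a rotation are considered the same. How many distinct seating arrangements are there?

24

Fix one person's seat to break rotational symmetry; the remaining 4 people can be arranged in (4)! = 24 ways.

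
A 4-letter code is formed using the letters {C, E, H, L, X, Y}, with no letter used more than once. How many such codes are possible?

Choose and order 4 of the 6 symbols: the first letter has 6 options, the next 5, then 4, 3.
That product is 6 × 5 × 4 × 3 = 360.

360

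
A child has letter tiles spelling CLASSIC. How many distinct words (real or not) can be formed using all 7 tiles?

CLASSIC has 7 letters with C appearing twice and S appearing twice.
So there are 7! / (2!·2!) = 1260 distinguishable arrangements.

1260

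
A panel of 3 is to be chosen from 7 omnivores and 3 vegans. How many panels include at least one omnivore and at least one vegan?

84

With no constraint there are C(10,3) = 120 possible selections.
Subtract selections that omit an entire group: no omnivores → C(3,3) = 1; no vegans → C(7,3) = 35.
Both groups omitted at once is impossible, so 120 − 36 = 84.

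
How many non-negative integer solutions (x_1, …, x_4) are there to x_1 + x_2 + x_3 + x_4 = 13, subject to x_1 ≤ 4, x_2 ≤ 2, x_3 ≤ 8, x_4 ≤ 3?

Ignoring the caps, the number of non-negative solutions to x_1+…+x_4 = 13 is C(16,3) = 560.
Subtract solutions that violate a single cap (substitute x_i' = x_i − (cap_i+1)): x_1 ≥ 5 gives C(11,3) = 165; x_2 ≥ 3 gives C(13,3) = 286; x_3 ≥ 9 gives C(7,3) = 35; x_4 ≥ 4 gives C(12,3) = 220. Together 706.
Add back pairs where two caps are both exceeded: 56 + 0 + 35 + 4 + 84 + 1 = 180.
Subtract triples: 0 + 4 + 0 + 0 = 4.
By inclusion–exclusion the count is 560 − 706 + 180 − 4 = 30.

30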